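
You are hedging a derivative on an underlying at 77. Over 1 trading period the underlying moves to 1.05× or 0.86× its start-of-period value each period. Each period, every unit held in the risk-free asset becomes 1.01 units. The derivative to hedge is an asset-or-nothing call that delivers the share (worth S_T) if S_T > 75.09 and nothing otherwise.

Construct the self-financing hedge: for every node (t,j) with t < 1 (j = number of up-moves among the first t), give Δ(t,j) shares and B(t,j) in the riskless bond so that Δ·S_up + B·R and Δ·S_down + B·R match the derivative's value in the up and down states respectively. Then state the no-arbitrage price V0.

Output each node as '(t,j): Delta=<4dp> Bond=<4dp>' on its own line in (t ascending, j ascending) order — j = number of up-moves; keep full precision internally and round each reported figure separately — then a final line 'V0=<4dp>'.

Under the risk-neutral measure, an up-move has probability p* = (R−d)/(u−d) = 0.7895 and values discount at R = 1.01.
Terminal payoffs: V(1,0)=0.0000, V(1,1)=80.8500
  t=0,j=0: stock 77.0000 → up 80.8500 (V=80.8500), down 66.2200 (V=0.0000). Price 63.1970; hedge Δ=5.5263, bond B=-362.3293.
Each (Δ,B) replicates both successor values, so the strategy is self-financing and V0 is arbitrage-free.

(0,0): Delta=5.5263 Bond=-362.3293
V0=63.1970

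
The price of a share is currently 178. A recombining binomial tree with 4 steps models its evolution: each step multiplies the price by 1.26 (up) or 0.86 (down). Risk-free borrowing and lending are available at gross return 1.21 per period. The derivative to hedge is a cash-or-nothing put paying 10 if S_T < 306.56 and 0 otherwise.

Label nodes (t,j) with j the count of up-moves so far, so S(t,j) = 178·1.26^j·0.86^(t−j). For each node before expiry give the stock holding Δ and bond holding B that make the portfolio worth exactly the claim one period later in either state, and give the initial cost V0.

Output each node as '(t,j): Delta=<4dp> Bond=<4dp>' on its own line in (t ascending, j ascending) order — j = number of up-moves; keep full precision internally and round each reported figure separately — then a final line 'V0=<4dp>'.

The replicating-portfolio and risk-neutral prices coincide; use p* = (1.21−0.86)/(1.26−0.86) = 0.8750 for the latter.
At expiry t=4: V(4,0)=10.0000, V(4,1)=10.0000, V(4,2)=10.0000, V(4,3)=10.0000, V(4,4)=0.0000
Node (3,0) S=113.2180: V=(p*·10.0000+(1−p*)·10.0000)/1.21=8.2645; Δ=(10.0000−10.0000)/(142.6546−97.3675)=0.0000; B=V−Δ·S=8.2645
Node (3,1) S=165.8775: V=(p*·10.0000+(1−p*)·10.0000)/1.21=8.2645; Δ=(10.0000−10.0000)/(209.0056−142.6546)=0.0000; B=V−Δ·S=8.2645
Node (3,2) S=243.0298: V=(p*·10.0000+(1−p*)·10.0000)/1.21=8.2645; Δ=(10.0000−10.0000)/(306.2176−209.0056)=0.0000; B=V−Δ·S=8.2645
Node (3,3) S=356.0669: V=(p*·0.0000+(1−p*)·10.0000)/1.21=1.0331; Δ=(0.0000−10.0000)/(448.6443−306.2176)=-0.0702; B=V−Δ·S=26.0331
Node (2,0) S=131.6488: V=(p*·8.2645+(1−p*)·8.2645)/1.21=6.8301; Δ=(8.2645−8.2645)/(165.8775−113.2180)=0.0000; B=V−Δ·S=6.8301
Node (2,1) S=192.8808: V=(p*·8.2645+(1−p*)·8.2645)/1.21=6.8301; Δ=(8.2645−8.2645)/(243.0298−165.8775)=0.0000; B=V−Δ·S=6.8301
Node (2,2) S=282.5928: V=(p*·1.0331+(1−p*)·8.2645)/1.21=1.6008; Δ=(1.0331−8.2645)/(356.0669−243.0298)=-0.0640; B=V−Δ·S=19.6793
Node (1,0) S=153.0800: V=(p*·6.8301+(1−p*)·6.8301)/1.21=5.6447; Δ=(6.8301−6.8301)/(192.8808−131.6488)=0.0000; B=V−Δ·S=5.6447
Node (1,1) S=224.2800: V=(p*·1.6008+(1−p*)·6.8301)/1.21=1.8632; Δ=(1.6008−6.8301)/(282.5928−192.8808)=-0.0583; B=V−Δ·S=14.9365
Node (0,0) S=178.0000: V=(p*·1.8632+(1−p*)·5.6447)/1.21=1.9305; Δ=(1.8632−5.6447)/(224.2800−153.0800)=-0.0531; B=V−Δ·S=11.3843
Self-financing check: at every node Δ·S+B equals the discounted successor values.

(0,0): Delta=-0.0531 Bond=11.3843
(1,0): Delta=0.0000 Bond=5.6447
(1,1): Delta=-0.0583 Bond=14.9365
(2,0): Delta=0.0000 Bond=6.8301
(2,1): Delta=0.0000 Bond=6.8301
(2,2): Delta=-0.0640 Bond=19.6793
(3,0): Delta=0.0000 Bond=8.2645
(3,1): Delta=0.0000 Bond=8.2645
(3,2): Delta=0.0000 Bond=8.2645
(3,3): Delta=-0.0702 Bond=26.0331
V0=1.9305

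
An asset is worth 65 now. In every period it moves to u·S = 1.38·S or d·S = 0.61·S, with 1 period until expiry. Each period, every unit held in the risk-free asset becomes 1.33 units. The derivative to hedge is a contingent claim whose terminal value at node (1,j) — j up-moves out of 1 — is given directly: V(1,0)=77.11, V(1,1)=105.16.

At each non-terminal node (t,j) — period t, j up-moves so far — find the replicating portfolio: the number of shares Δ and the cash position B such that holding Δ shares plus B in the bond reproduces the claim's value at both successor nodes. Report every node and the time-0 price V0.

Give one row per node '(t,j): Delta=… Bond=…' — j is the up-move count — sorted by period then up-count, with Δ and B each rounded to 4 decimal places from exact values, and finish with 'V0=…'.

(0,0): Delta=0.5604 Bond=41.2696
V0=77.6982

No-arbitrage ⇒ martingale measure with p* = (R−d)/(u−d) = 0.9351.
Terminal payoffs: V(1,0)=77.1100, V(1,1)=105.1600
Node (0,0) S=65.0000: V=(p*·105.1600+(1−p*)·77.1100)/1.33=77.6982; Δ=(105.1600−77.1100)/(89.7000−39.6500)=0.5604; B=V−Δ·S=41.2696
The time-0 hedge costs 77.6982, which is the no-arbitrage price.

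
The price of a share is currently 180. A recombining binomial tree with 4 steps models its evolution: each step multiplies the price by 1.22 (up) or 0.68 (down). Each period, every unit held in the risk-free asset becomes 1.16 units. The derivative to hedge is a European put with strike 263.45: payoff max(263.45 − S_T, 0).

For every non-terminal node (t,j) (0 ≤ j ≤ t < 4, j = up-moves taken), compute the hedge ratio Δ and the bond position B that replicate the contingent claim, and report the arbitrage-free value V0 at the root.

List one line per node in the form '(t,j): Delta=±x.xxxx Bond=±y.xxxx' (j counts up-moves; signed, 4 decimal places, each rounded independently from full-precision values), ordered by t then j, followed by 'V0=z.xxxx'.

(0,0): Delta=-0.3736 Bond=79.4080
(1,0): Delta=-1.0000 Bond=168.7813
(1,1): Delta=-0.3300 Bond=82.5297
(2,0): Delta=-1.0000 Bond=195.7863
(2,1): Delta=-1.0000 Bond=195.7863
(2,2): Delta=-0.2833 Bond=83.2280
(3,0): Delta=-1.0000 Bond=227.1121
(3,1): Delta=-1.0000 Bond=227.1121
(3,2): Delta=-1.0000 Bond=227.1121
(3,3): Delta=-0.2334 Bond=80.2236
V0=12.1551

No-arbitrage ⇒ martingale measure with p* = (R−d)/(u−d) = 0.8889.
Payoff layer (t=4): V(4,0)=224.9635, V(4,1)=194.4007, V(4,2)=139.5675, V(4,3)=41.1902, V(4,4)=0.0000
  t=3,j=0: stock 56.5978 → up 69.0493 (V=194.4007), down 38.4865 (V=224.9635). Price 170.5143; hedge Δ=-1.0000, bond B=227.1121.
  t=3,j=1: stock 101.5430 → up 123.8825 (V=139.5675), down 69.0493 (V=194.4007). Price 125.5690; hedge Δ=-1.0000, bond B=227.1121.
  t=3,j=2: stock 182.1802 → up 222.2598 (V=41.1902), down 123.8825 (V=139.5675). Price 44.9319; hedge Δ=-1.0000, bond B=227.1121.
  t=3,j=3: stock 326.8526 → up 398.7602 (V=0.0000), down 222.2598 (V=41.1902). Price 3.9454; hedge Δ=-0.2334, bond B=80.2236.
  t=2,j=0: stock 83.2320 → up 101.5430 (V=125.5690), down 56.5978 (V=170.5143). Price 112.5543; hedge Δ=-1.0000, bond B=195.7863.
  t=2,j=1: stock 149.3280 → up 182.1802 (V=44.9319), down 101.5430 (V=125.5690). Price 46.4583; hedge Δ=-1.0000, bond B=195.7863.
  t=2,j=2: stock 267.9120 → up 326.8526 (V=3.9454), down 182.1802 (V=44.9319). Price 7.3271; hedge Δ=-0.2833, bond B=83.2280.
  t=1,j=0: stock 122.4000 → up 149.3280 (V=46.4583), down 83.2320 (V=112.5543). Price 46.3813; hedge Δ=-1.0000, bond B=168.7813.
  t=1,j=1: stock 219.6000 → up 267.9120 (V=7.3271), down 149.3280 (V=46.4583). Price 10.0647; hedge Δ=-0.3300, bond B=82.5297.
  t=0,j=0: stock 180.0000 → up 219.6000 (V=10.0647), down 122.4000 (V=46.3813). Price 12.1551; hedge Δ=-0.3736, bond B=79.4080.
Root portfolio cost Δ·180+B reproduces V0=12.1551.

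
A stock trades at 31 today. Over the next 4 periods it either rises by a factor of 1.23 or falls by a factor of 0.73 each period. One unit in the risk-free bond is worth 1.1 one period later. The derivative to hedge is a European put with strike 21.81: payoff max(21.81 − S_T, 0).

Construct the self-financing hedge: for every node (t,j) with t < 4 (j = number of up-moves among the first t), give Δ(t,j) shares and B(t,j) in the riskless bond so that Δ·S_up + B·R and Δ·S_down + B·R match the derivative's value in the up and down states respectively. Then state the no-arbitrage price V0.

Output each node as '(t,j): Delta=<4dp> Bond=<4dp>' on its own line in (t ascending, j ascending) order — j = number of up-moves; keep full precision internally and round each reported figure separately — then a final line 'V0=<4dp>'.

Under the risk-neutral measure, an up-move has probability p* = (R−d)/(u−d) = 0.7400 and values discount at R = 1.1.
Terminal values V(4,·): V(4,0)=13.0065, V(4,1)=6.9768, V(4,2)=0.0000, V(4,3)=0.0000, V(4,4)=0.0000
(3,0): S=12.0595. Δ = (V_up−V_dn)/(S_up−S_dn) = (6.9768−13.0065)/(14.8332−8.8035) = -1.0000. V = [p*·6.9768 + (1−p*)·13.0065]/1.1 = 7.7677. B = V − Δ·S = 19.8273.
(3,1): S=20.3195. Δ = (V_up−V_dn)/(S_up−S_dn) = (0.0000−6.9768)/(24.9930−14.8332) = -0.6867. V = [p*·0.0000 + (1−p*)·6.9768]/1.1 = 1.6491. B = V − Δ·S = 15.6026.
(3,2): S=34.2369. Δ = (V_up−V_dn)/(S_up−S_dn) = (0.0000−0.0000)/(42.1114−24.9930) = 0.0000. V = [p*·0.0000 + (1−p*)·0.0000]/1.1 = 0.0000. B = V − Δ·S = 0.0000.
(3,3): S=57.6869. Δ = (V_up−V_dn)/(S_up−S_dn) = (0.0000−0.0000)/(70.9549−42.1114) = 0.0000. V = [p*·0.0000 + (1−p*)·0.0000]/1.1 = 0.0000. B = V − Δ·S = 0.0000.
(2,0): S=16.5199. Δ = (V_up−V_dn)/(S_up−S_dn) = (1.6491−7.7677)/(20.3195−12.0595) = -0.7408. V = [p*·1.6491 + (1−p*)·7.7677]/1.1 = 2.9454. B = V − Δ·S = 15.1828.
(2,1): S=27.8349. Δ = (V_up−V_dn)/(S_up−S_dn) = (0.0000−1.6491)/(34.2369−20.3195) = -0.1185. V = [p*·0.0000 + (1−p*)·1.6491]/1.1 = 0.3898. B = V − Δ·S = 3.6879.
(2,2): S=46.8999. Δ = (V_up−V_dn)/(S_up−S_dn) = (0.0000−0.0000)/(57.6869−34.2369) = 0.0000. V = [p*·0.0000 + (1−p*)·0.0000]/1.1 = 0.0000. B = V − Δ·S = 0.0000.
(1,0): S=22.6300. Δ = (V_up−V_dn)/(S_up−S_dn) = (0.3898−2.9454)/(27.8349−16.5199) = -0.2259. V = [p*·0.3898 + (1−p*)·2.9454]/1.1 = 0.9584. B = V − Δ·S = 6.0696.
(1,1): S=38.1300. Δ = (V_up−V_dn)/(S_up−S_dn) = (0.0000−0.3898)/(46.8999−27.8349) = -0.0204. V = [p*·0.0000 + (1−p*)·0.3898]/1.1 = 0.0921. B = V − Δ·S = 0.8717.
(0,0): S=31.0000. Δ = (V_up−V_dn)/(S_up−S_dn) = (0.0921−0.9584)/(38.1300−22.6300) = -0.0559. V = [p*·0.0921 + (1−p*)·0.9584]/1.1 = 0.2885. B = V − Δ·S = 2.0210.
Self-financing check: at every node Δ·S+B equals the discounted successor values.

(0,0): Delta=-0.0559 Bond=2.0210
(1,0): Delta=-0.2259 Bond=6.0696
(1,1): Delta=-0.0204 Bond=0.8717
(2,0): Delta=-0.7408 Bond=15.1828
(2,1): Delta=-0.1185 Bond=3.6879
(2,2): Delta=0.0000 Bond=0.0000
(3,0): Delta=-1.0000 Bond=19.8273
(3,1): Delta=-0.6867 Bond=15.6026
(3,2): Delta=0.0000 Bond=0.0000
(3,3): Delta=0.0000 Bond=0.0000
V0=0.2885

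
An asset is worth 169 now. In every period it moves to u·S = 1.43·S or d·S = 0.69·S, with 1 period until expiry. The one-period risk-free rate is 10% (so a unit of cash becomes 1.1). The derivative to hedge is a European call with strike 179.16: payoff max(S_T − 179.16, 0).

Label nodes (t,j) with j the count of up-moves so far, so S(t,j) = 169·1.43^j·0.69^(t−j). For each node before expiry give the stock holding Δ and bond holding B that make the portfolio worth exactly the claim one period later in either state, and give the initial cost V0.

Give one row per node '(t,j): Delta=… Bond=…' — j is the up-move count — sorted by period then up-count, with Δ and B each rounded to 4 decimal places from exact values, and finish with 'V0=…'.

The replicating-portfolio and risk-neutral prices coincide; use p* = (1.1−0.69)/(1.43−0.69) = 0.5541 for the latter.
At expiry t=1: V(1,0)=0.0000, V(1,1)=62.5100
Node (0,0) S=169.0000: V=(p*·62.5100+(1−p*)·0.0000)/1.1=31.4854; Δ=(62.5100−0.0000)/(241.6700−116.6100)=0.4998; B=V−Δ·S=-52.9876
The time-0 hedge costs 31.4854, which is the no-arbitrage price.

(0,0): Delta=0.4998 Bond=-52.9876
V0=31.4854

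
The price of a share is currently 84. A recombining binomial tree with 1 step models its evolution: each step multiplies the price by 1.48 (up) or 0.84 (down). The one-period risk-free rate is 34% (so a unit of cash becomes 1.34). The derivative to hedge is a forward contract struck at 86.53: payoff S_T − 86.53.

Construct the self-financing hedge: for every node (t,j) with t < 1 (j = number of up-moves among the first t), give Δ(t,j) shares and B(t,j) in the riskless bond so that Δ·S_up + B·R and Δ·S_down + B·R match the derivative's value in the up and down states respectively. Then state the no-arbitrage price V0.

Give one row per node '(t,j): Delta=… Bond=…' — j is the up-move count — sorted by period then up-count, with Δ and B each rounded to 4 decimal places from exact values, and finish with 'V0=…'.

Under the risk-neutral measure, an up-move has probability p* = (R−d)/(u−d) = 0.7813 and values discount at R = 1.34.
Terminal payoffs: V(1,0)=-15.9700, V(1,1)=37.7900
Node (0,0) S=84.0000: V=(p*·37.7900+(1−p*)·-15.9700)/1.34=19.4254; Δ=(37.7900−-15.9700)/(124.3200−70.5600)=1.0000; B=V−Δ·S=-64.5746
Self-financing check: at every node Δ·S+B equals the discounted successor values.

(0,0): Delta=1.0000 Bond=-64.5746
V0=19.4254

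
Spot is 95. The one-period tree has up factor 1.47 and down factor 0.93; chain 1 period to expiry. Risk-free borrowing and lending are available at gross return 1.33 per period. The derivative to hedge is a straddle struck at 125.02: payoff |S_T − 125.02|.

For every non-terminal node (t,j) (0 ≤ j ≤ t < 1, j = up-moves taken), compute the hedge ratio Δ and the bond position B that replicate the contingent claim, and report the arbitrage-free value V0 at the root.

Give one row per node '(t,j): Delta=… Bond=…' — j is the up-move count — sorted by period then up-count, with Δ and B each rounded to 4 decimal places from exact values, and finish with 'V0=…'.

(0,0): Delta=-0.4296 Bond=56.1111
V0=15.2963

Under the risk-neutral measure, an up-move has probability p* = (R−d)/(u−d) = 0.7407 and values discount at R = 1.33.
Payoff layer (t=1): V(1,0)=36.6700, V(1,1)=14.6300
  t=0,j=0: stock 95.0000 → up 139.6500 (V=14.6300), down 88.3500 (V=36.6700). Price 15.2963; hedge Δ=-0.4296, bond B=56.1111.
The time-0 hedge costs 15.2963, which is the no-arbitrage price.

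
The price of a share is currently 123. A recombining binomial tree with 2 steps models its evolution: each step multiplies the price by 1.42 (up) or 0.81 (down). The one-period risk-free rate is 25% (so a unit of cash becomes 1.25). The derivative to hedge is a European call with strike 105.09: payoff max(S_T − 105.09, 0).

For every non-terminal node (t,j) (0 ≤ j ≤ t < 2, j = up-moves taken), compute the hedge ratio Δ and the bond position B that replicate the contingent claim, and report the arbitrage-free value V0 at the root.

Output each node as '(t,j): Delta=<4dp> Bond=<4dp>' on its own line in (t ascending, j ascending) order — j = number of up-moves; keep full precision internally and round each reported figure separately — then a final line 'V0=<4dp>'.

Since d<R<u, set p* = (R−d)/(u−d) = 0.7213; price each node as the discounted p*-expectation of its children.
Terminal values V(2,·): V(2,0)=0.0000, V(2,1)=36.3846, V(2,2)=142.9272
(1,0): S=99.6300. Δ = (V_up−V_dn)/(S_up−S_dn) = (36.3846−0.0000)/(141.4746−80.7003) = 0.5987. V = [p*·36.3846 + (1−p*)·0.0000]/1.25 = 20.9957. B = V − Δ·S = -38.6512.
(1,1): S=174.6600. Δ = (V_up−V_dn)/(S_up−S_dn) = (142.9272−36.3846)/(248.0172−141.4746) = 1.0000. V = [p*·142.9272 + (1−p*)·36.3846]/1.25 = 90.5880. B = V − Δ·S = -84.0720.
(0,0): S=123.0000. Δ = (V_up−V_dn)/(S_up−S_dn) = (90.5880−20.9957)/(174.6600−99.6300) = 0.9275. V = [p*·90.5880 + (1−p*)·20.9957]/1.25 = 56.9547. B = V − Δ·S = -57.1310.
Each (Δ,B) replicates both successor values, so the strategy is self-financing and V0 is arbitrage-free.

(0,0): Delta=0.9275 Bond=-57.1310
(1,0): Delta=0.5987 Bond=-38.6512
(1,1): Delta=1.0000 Bond=-84.0720
V0=56.9547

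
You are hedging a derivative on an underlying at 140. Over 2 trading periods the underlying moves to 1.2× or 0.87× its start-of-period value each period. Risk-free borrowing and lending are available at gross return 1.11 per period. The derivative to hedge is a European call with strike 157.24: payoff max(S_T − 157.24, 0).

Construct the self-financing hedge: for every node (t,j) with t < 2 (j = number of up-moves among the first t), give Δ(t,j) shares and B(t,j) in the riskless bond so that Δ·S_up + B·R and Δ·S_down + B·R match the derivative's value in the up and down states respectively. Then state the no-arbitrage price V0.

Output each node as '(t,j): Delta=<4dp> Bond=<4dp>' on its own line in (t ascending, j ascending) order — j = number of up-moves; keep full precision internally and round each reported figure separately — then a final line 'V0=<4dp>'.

(0,0): Delta=0.6291 Bond=-69.0316
(1,0): Delta=0.0000 Bond=0.0000
(1,1): Delta=0.8001 Bond=-105.3595
V0=19.0432

No-arbitrage ⇒ martingale measure with p* = (R−d)/(u−d) = 0.7273.
Payoff layer (t=2): V(2,0)=0.0000, V(2,1)=0.0000, V(2,2)=44.3600
Node (1,0) S=121.8000: V=(p*·0.0000+(1−p*)·0.0000)/1.11=0.0000; Δ=(0.0000−0.0000)/(146.1600−105.9660)=0.0000; B=V−Δ·S=0.0000
Node (1,1) S=168.0000: V=(p*·44.3600+(1−p*)·0.0000)/1.11=29.0647; Δ=(44.3600−0.0000)/(201.6000−146.1600)=0.8001; B=V−Δ·S=-105.3595
Node (0,0) S=140.0000: V=(p*·29.0647+(1−p*)·0.0000)/1.11=19.0432; Δ=(29.0647−0.0000)/(168.0000−121.8000)=0.6291; B=V−Δ·S=-69.0316
The time-0 hedge costs 19.0432, which is the no-arbitrage price.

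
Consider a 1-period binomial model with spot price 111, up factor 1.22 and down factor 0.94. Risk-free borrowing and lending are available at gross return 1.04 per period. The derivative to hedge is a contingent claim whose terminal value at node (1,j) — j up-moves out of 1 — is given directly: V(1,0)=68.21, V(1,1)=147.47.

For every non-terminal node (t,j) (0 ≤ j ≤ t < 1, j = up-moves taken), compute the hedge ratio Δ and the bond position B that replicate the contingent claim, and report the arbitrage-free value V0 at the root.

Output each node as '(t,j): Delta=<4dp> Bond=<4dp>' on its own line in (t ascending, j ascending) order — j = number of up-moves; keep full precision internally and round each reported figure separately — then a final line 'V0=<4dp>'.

No-arbitrage ⇒ martingale measure with p* = (R−d)/(u−d) = 0.3571.
At expiry t=1: V(1,0)=68.2100, V(1,1)=147.4700
Node (0,0) S=111.0000: V=(p*·147.4700+(1−p*)·68.2100)/1.04=92.8049; Δ=(147.4700−68.2100)/(135.4200−104.3400)=2.5502; B=V−Δ·S=-190.2665
Each (Δ,B) replicates both successor values, so the strategy is self-financing and V0 is arbitrage-free.

(0,0): Delta=2.5502 Bond=-190.2665
V0=92.8049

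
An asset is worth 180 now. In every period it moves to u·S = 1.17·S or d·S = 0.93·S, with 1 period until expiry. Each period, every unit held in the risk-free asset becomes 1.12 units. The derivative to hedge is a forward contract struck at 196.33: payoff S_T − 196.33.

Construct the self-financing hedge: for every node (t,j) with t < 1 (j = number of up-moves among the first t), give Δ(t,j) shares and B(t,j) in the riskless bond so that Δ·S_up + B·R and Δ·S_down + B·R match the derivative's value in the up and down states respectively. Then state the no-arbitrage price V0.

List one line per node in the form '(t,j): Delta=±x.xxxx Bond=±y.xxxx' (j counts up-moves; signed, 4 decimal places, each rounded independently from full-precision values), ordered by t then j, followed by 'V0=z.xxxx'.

Risk-neutral probability p* = (R−d)/(u−d) = (1.12−0.93)/(1.17−0.93) = 0.7917.
Terminal values V(1,·): V(1,0)=-28.9300, V(1,1)=14.2700
Node (0,0) S=180.0000: V=(p*·14.2700+(1−p*)·-28.9300)/1.12=4.7054; Δ=(14.2700−-28.9300)/(210.6000−167.4000)=1.0000; B=V−Δ·S=-175.2946
Each (Δ,B) replicates both successor values, so the strategy is self-financing and V0 is arbitrage-free.

(0,0): Delta=1.0000 Bond=-175.2946
V0=4.7054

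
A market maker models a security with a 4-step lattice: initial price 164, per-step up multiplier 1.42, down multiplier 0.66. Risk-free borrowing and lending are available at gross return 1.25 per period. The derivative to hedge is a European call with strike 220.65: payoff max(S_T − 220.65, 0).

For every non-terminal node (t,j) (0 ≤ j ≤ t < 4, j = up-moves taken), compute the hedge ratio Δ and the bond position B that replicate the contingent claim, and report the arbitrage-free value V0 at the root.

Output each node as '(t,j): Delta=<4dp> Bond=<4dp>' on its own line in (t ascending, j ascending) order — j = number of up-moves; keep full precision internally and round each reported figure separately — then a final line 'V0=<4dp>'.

(0,0): Delta=0.8342 Bond=-55.1265
(1,0): Delta=0.4186 Bond=-23.9218
(1,1): Delta=0.8899 Bond=-81.8703
(2,0): Delta=0.0000 Bond=0.0000
(2,1): Delta=0.4746 Bond=-38.5182
(2,2): Delta=0.9455 Bond=-120.7267
(3,0): Delta=0.0000 Bond=0.0000
(3,1): Delta=0.0000 Bond=0.0000
(3,2): Delta=0.5382 Bond=-62.0208
(3,3): Delta=1.0000 Bond=-176.5200
V0=81.6807

Under the risk-neutral measure, an up-move has probability p* = (R−d)/(u−d) = 0.7763 and values discount at R = 1.25.
Terminal values V(4,·): V(4,0)=0.0000, V(4,1)=0.0000, V(4,2)=0.0000, V(4,3)=89.2723, V(4,4)=446.1525
Node (3,0) S=47.1493: V=(p*·0.0000+(1−p*)·0.0000)/1.25=0.0000; Δ=(0.0000−0.0000)/(66.9521−31.1186)=0.0000; B=V−Δ·S=0.0000
Node (3,1) S=101.4425: V=(p*·0.0000+(1−p*)·0.0000)/1.25=0.0000; Δ=(0.0000−0.0000)/(144.0484−66.9521)=0.0000; B=V−Δ·S=0.0000
Node (3,2) S=218.2551: V=(p*·89.2723+(1−p*)·0.0000)/1.25=55.4428; Δ=(89.2723−0.0000)/(309.9223−144.0484)=0.5382; B=V−Δ·S=-62.0208
Node (3,3) S=469.5792: V=(p*·446.1525+(1−p*)·89.2723)/1.25=293.0592; Δ=(446.1525−89.2723)/(666.8025−309.9223)=1.0000; B=V−Δ·S=-176.5200
Node (2,0) S=71.4384: V=(p*·0.0000+(1−p*)·0.0000)/1.25=0.0000; Δ=(0.0000−0.0000)/(101.4425−47.1493)=0.0000; B=V−Δ·S=0.0000
Node (2,1) S=153.7008: V=(p*·55.4428+(1−p*)·0.0000)/1.25=34.4329; Δ=(55.4428−0.0000)/(218.2551−101.4425)=0.4746; B=V−Δ·S=-38.5182
Node (2,2) S=330.6896: V=(p*·293.0592+(1−p*)·55.4428)/1.25=191.9265; Δ=(293.0592−55.4428)/(469.5792−218.2551)=0.9455; B=V−Δ·S=-120.7267
Node (1,0) S=108.2400: V=(p*·34.4329+(1−p*)·0.0000)/1.25=21.3846; Δ=(34.4329−0.0000)/(153.7008−71.4384)=0.4186; B=V−Δ·S=-23.9218
Node (1,1) S=232.8800: V=(p*·191.9265+(1−p*)·34.4329)/1.25=125.3582; Δ=(191.9265−34.4329)/(330.6896−153.7008)=0.8899; B=V−Δ·S=-81.8703
Node (0,0) S=164.0000: V=(p*·125.3582+(1−p*)·21.3846)/1.25=81.6807; Δ=(125.3582−21.3846)/(232.8800−108.2400)=0.8342; B=V−Δ·S=-55.1265
Check: Δ(0,0)·S0 + B(0,0) = 81.6807 = V0.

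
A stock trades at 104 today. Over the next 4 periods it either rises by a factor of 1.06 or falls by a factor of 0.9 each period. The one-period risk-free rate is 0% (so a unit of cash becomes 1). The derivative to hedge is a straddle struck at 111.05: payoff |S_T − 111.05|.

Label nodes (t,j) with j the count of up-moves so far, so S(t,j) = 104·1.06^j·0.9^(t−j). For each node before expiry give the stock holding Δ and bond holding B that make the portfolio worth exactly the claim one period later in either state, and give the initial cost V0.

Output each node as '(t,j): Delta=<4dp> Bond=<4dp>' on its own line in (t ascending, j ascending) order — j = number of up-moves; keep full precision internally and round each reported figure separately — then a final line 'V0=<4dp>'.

The replicating-portfolio and risk-neutral prices coincide; use p* = (1−0.9)/(1.06−0.9) = 0.6250 for the latter.
Terminal payoffs: V(4,0)=42.8156, V(4,1)=30.6850, V(4,2)=16.3979, V(4,3)=0.4291, V(4,4)=20.2476
  t=3,j=0: stock 75.8160 → up 80.3650 (V=30.6850), down 68.2344 (V=42.8156). Price 35.2340; hedge Δ=-1.0000, bond B=111.0500.
  t=3,j=1: stock 89.2944 → up 94.6521 (V=16.3979), down 80.3650 (V=30.6850). Price 21.7556; hedge Δ=-1.0000, bond B=111.0500.
  t=3,j=2: stock 105.1690 → up 111.4791 (V=0.4291), down 94.6521 (V=16.3979). Price 6.4174; hedge Δ=-0.9490, bond B=106.2227.
  t=3,j=3: stock 123.8657 → up 131.2976 (V=20.2476), down 111.4791 (V=0.4291). Price 12.8157; hedge Δ=1.0000, bond B=-111.0500.
  t=2,j=0: stock 84.2400 → up 89.2944 (V=21.7556), down 75.8160 (V=35.2340). Price 26.8100; hedge Δ=-1.0000, bond B=111.0500.
  t=2,j=1: stock 99.2160 → up 105.1690 (V=6.4174), down 89.2944 (V=21.7556). Price 12.1692; hedge Δ=-0.9662, bond B=108.0329.
  t=2,j=2: stock 116.8544 → up 123.8657 (V=12.8157), down 105.1690 (V=6.4174). Price 10.4163; hedge Δ=0.3422, bond B=-29.5728.
  t=1,j=0: stock 93.6000 → up 99.2160 (V=12.1692), down 84.2400 (V=26.8100). Price 17.6595; hedge Δ=-0.9776, bond B=109.1643.
  t=1,j=1: stock 110.2400 → up 116.8544 (V=10.4163), down 99.2160 (V=12.1692). Price 11.0737; hedge Δ=-0.0994, bond B=22.0294.
  t=0,j=0: stock 104.0000 → up 110.2400 (V=11.0737), down 93.6000 (V=17.6595). Price 13.5434; hedge Δ=-0.3958, bond B=54.7050.
Check: Δ(0,0)·S0 + B(0,0) = 13.5434 = V0.

(0,0): Delta=-0.3958 Bond=54.7050
(1,0): Delta=-0.9776 Bond=109.1643
(1,1): Delta=-0.0994 Bond=22.0294
(2,0): Delta=-1.0000 Bond=111.0500
(2,1): Delta=-0.9662 Bond=108.0329
(2,2): Delta=0.3422 Bond=-29.5728
(3,0): Delta=-1.0000 Bond=111.0500
(3,1): Delta=-1.0000 Bond=111.0500
(3,2): Delta=-0.9490 Bond=106.2227
(3,3): Delta=1.0000 Bond=-111.0500
V0=13.5434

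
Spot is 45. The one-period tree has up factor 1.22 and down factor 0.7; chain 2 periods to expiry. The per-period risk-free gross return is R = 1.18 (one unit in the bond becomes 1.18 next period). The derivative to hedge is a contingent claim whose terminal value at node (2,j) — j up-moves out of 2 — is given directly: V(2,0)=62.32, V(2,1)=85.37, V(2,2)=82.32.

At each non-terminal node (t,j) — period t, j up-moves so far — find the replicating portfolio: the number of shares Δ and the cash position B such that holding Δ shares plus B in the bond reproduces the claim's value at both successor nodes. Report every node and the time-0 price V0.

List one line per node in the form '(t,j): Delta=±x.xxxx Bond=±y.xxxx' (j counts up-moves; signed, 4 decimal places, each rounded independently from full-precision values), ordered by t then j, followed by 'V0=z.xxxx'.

The replicating-portfolio and risk-neutral prices coincide; use p* = (1.18−0.7)/(1.22−0.7) = 0.9231 for the latter.
Terminal payoffs: V(2,0)=62.3200, V(2,1)=85.3700, V(2,2)=82.3200
  t=1,j=0: stock 31.5000 → up 38.4300 (V=85.3700), down 22.0500 (V=62.3200). Price 70.8449; hedge Δ=1.4072, bond B=26.5179.
  t=1,j=1: stock 54.9000 → up 66.9780 (V=82.3200), down 38.4300 (V=85.3700). Price 69.9615; hedge Δ=-0.1068, bond B=75.8269.
  t=0,j=0: stock 45.0000 → up 54.9000 (V=69.9615), down 31.5000 (V=70.8449). Price 59.3470; hedge Δ=-0.0377, bond B=61.0457.
Each (Δ,B) replicates both successor values, so the strategy is self-financing and V0 is arbitrage-free.

(0,0): Delta=-0.0377 Bond=61.0457
(1,0): Delta=1.4072 Bond=26.5179
(1,1): Delta=-0.1068 Bond=75.8269
V0=59.3470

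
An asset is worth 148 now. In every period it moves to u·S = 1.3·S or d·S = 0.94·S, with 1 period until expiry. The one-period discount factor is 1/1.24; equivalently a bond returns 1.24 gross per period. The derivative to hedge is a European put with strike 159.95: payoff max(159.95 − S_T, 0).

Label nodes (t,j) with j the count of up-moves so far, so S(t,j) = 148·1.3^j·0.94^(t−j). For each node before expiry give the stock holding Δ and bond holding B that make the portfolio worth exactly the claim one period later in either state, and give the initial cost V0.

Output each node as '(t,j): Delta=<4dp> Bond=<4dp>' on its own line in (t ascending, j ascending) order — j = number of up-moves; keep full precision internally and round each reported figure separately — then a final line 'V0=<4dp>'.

(0,0): Delta=-0.3910 Bond=60.6608
V0=2.7997

Under the risk-neutral measure, an up-move has probability p* = (R−d)/(u−d) = 0.8333 and values discount at R = 1.24.
Payoff layer (t=1): V(1,0)=20.8300, V(1,1)=0.0000
Node (0,0) S=148.0000: V=(p*·0.0000+(1−p*)·20.8300)/1.24=2.7997; Δ=(0.0000−20.8300)/(192.4000−139.1200)=-0.3910; B=V−Δ·S=60.6608
Each (Δ,B) replicates both successor values, so the strategy is self-financing and V0 is arbitrage-free.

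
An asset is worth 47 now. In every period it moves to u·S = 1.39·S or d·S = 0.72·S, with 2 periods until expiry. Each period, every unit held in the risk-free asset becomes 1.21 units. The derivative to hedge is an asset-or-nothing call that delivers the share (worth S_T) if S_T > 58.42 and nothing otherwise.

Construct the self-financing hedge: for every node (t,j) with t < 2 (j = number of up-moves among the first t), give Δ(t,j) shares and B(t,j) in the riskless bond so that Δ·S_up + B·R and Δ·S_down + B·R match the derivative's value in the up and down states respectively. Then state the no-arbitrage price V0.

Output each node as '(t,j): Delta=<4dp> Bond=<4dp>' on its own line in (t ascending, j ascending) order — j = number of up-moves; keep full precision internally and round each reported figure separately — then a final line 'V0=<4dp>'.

No-arbitrage ⇒ martingale measure with p* = (R−d)/(u−d) = 0.7313.
Payoff layer (t=2): V(2,0)=0.0000, V(2,1)=0.0000, V(2,2)=90.8087
  t=1,j=0: stock 33.8400 → up 47.0376 (V=0.0000), down 24.3648 (V=0.0000). Price 0.0000; hedge Δ=0.0000, bond B=0.0000.
  t=1,j=1: stock 65.3300 → up 90.8087 (V=90.8087), down 47.0376 (V=0.0000). Price 54.8862; hedge Δ=2.0746, bond B=-80.6491.
  t=0,j=0: stock 47.0000 → up 65.3300 (V=54.8862), down 33.8400 (V=0.0000). Price 33.1741; hedge Δ=1.7430, bond B=-48.7456.
The time-0 hedge costs 33.1741, which is the no-arbitrage price.

(0,0): Delta=1.7430 Bond=-48.7456
(1,0): Delta=0.0000 Bond=0.0000
(1,1): Delta=2.0746 Bond=-80.6491
V0=33.1741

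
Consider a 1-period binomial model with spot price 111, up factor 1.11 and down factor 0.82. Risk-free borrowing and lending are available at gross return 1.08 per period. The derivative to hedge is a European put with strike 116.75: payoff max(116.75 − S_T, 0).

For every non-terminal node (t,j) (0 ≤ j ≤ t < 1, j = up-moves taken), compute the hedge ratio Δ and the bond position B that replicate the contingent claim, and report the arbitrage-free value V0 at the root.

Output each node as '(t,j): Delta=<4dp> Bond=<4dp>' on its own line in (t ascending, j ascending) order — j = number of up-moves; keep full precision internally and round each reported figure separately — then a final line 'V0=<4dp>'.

Since d<R<u, set p* = (R−d)/(u−d) = 0.8966; price each node as the discounted p*-expectation of its children.
Terminal payoffs: V(1,0)=25.7300, V(1,1)=0.0000
(0,0): S=111.0000. Δ = (V_up−V_dn)/(S_up−S_dn) = (0.0000−25.7300)/(123.2100−91.0200) = -0.7993. V = [p*·0.0000 + (1−p*)·25.7300]/1.08 = 2.4646. B = V − Δ·S = 91.1887.
Each (Δ,B) replicates both successor values, so the strategy is self-financing and V0 is arbitrage-free.

(0,0): Delta=-0.7993 Bond=91.1887
V0=2.4646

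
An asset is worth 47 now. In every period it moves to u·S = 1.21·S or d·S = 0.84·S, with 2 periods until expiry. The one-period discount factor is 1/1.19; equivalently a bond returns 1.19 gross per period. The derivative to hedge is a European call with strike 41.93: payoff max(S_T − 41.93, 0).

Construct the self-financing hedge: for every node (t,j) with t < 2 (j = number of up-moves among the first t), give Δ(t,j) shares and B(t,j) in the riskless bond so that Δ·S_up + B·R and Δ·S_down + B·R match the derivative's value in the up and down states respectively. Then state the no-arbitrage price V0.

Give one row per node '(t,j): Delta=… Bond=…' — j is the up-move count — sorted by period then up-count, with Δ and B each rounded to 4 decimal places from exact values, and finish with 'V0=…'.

(0,0): Delta=0.9771 Bond=-28.5151
(1,0): Delta=0.3998 Bond=-11.1430
(1,1): Delta=1.0000 Bond=-35.2353
V0=17.4086

The replicating-portfolio and risk-neutral prices coincide; use p* = (1.19−0.84)/(1.21−0.84) = 0.9459 for the latter.
Terminal payoffs: V(2,0)=0.0000, V(2,1)=5.8408, V(2,2)=26.8827
(1,0): S=39.4800. Δ = (V_up−V_dn)/(S_up−S_dn) = (5.8408−0.0000)/(47.7708−33.1632) = 0.3998. V = [p*·5.8408 + (1−p*)·0.0000]/1.19 = 4.6429. B = V − Δ·S = -11.1430.
(1,1): S=56.8700. Δ = (V_up−V_dn)/(S_up−S_dn) = (26.8827−5.8408)/(68.8127−47.7708) = 1.0000. V = [p*·26.8827 + (1−p*)·5.8408]/1.19 = 21.6347. B = V − Δ·S = -35.2353.
(0,0): S=47.0000. Δ = (V_up−V_dn)/(S_up−S_dn) = (21.6347−4.6429)/(56.8700−39.4800) = 0.9771. V = [p*·21.6347 + (1−p*)·4.6429]/1.19 = 17.4086. B = V − Δ·S = -28.5151.
Root portfolio cost Δ·47+B reproduces V0=17.4086.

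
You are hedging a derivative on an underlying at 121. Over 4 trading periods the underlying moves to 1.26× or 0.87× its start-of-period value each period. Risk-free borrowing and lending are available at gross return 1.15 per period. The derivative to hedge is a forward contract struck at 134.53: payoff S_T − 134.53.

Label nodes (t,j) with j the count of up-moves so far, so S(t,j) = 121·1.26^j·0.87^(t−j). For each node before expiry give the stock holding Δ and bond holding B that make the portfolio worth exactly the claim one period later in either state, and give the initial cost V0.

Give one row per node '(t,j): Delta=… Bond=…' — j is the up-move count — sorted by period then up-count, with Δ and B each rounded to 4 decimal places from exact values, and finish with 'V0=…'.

(0,0): Delta=1.0000 Bond=-76.9180
(1,0): Delta=1.0000 Bond=-88.4557
(1,1): Delta=1.0000 Bond=-88.4557
(2,0): Delta=1.0000 Bond=-101.7240
(2,1): Delta=1.0000 Bond=-101.7240
(2,2): Delta=1.0000 Bond=-101.7240
(3,0): Delta=1.0000 Bond=-116.9826
(3,1): Delta=1.0000 Bond=-116.9826
(3,2): Delta=1.0000 Bond=-116.9826
(3,3): Delta=1.0000 Bond=-116.9826
V0=44.0820

The replicating-portfolio and risk-neutral prices coincide; use p* = (1.15−0.87)/(1.26−0.87) = 0.7179 for the latter.
Terminal payoffs: V(4,0)=-65.2094, V(4,1)=-34.1346, V(4,2)=10.8702, V(4,3)=76.0496, V(4,4)=170.4473
  t=3,j=0: stock 79.6789 → up 100.3954 (V=-34.1346), down 69.3206 (V=-65.2094). Price -37.3037; hedge Δ=1.0000, bond B=-116.9826.
  t=3,j=1: stock 115.3970 → up 145.4002 (V=10.8702), down 100.3954 (V=-34.1346). Price -1.5856; hedge Δ=1.0000, bond B=-116.9826.
  t=3,j=2: stock 167.1267 → up 210.5796 (V=76.0496), down 145.4002 (V=10.8702). Price 50.1440; hedge Δ=1.0000, bond B=-116.9826.
  t=3,j=3: stock 242.0455 → up 304.9773 (V=170.4473), down 210.5796 (V=76.0496). Price 125.0629; hedge Δ=1.0000, bond B=-116.9826.
  t=2,j=0: stock 91.5849 → up 115.3970 (V=-1.5856), down 79.6789 (V=-37.3037). Price -10.1391; hedge Δ=1.0000, bond B=-101.7240.
  t=2,j=1: stock 132.6402 → up 167.1267 (V=50.1440), down 115.3970 (V=-1.5856). Price 30.9162; hedge Δ=1.0000, bond B=-101.7240.
  t=2,j=2: stock 192.0996 → up 242.0455 (V=125.0629), down 167.1267 (V=50.1440). Price 90.3756; hedge Δ=1.0000, bond B=-101.7240.
  t=1,j=0: stock 105.2700 → up 132.6402 (V=30.9162), down 91.5849 (V=-10.1391). Price 16.8143; hedge Δ=1.0000, bond B=-88.4557.
  t=1,j=1: stock 152.4600 → up 192.0996 (V=90.3756), down 132.6402 (V=30.9162). Price 64.0043; hedge Δ=1.0000, bond B=-88.4557.
  t=0,j=0: stock 121.0000 → up 152.4600 (V=64.0043), down 105.2700 (V=16.8143). Price 44.0820; hedge Δ=1.0000, bond B=-76.9180.
Root portfolio cost Δ·121+B reproduces V0=44.0820.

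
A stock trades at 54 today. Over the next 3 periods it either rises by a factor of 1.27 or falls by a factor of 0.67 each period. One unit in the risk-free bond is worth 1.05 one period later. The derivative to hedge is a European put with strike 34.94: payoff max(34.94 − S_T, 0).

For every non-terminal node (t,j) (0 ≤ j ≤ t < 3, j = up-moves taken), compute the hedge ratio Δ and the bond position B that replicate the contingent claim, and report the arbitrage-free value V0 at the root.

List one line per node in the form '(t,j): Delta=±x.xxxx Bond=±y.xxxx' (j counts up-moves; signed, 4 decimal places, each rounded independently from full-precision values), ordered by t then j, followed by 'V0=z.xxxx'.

The replicating-portfolio and risk-neutral prices coincide; use p* = (1.05−0.67)/(1.27−0.67) = 0.6333 for the latter.
Terminal values V(3,·): V(3,0)=18.6988, V(3,1)=4.1544, V(3,2)=0.0000, V(3,3)=0.0000
Node (2,0) S=24.2406: V=(p*·4.1544+(1−p*)·18.6988)/1.05=9.0356; Δ=(4.1544−18.6988)/(30.7856−16.2412)=-1.0000; B=V−Δ·S=33.2762
Node (2,1) S=45.9486: V=(p*·0.0000+(1−p*)·4.1544)/1.05=1.4508; Δ=(0.0000−4.1544)/(58.3547−30.7856)=-0.1507; B=V−Δ·S=8.3748
Node (2,2) S=87.0966: V=(p*·0.0000+(1−p*)·0.0000)/1.05=0.0000; Δ=(0.0000−0.0000)/(110.6127−58.3547)=0.0000; B=V−Δ·S=0.0000
Node (1,0) S=36.1800: V=(p*·1.4508+(1−p*)·9.0356)/1.05=4.0303; Δ=(1.4508−9.0356)/(45.9486−24.2406)=-0.3494; B=V−Δ·S=16.6717
Node (1,1) S=68.5800: V=(p*·0.0000+(1−p*)·1.4508)/1.05=0.5066; Δ=(0.0000−1.4508)/(87.0966−45.9486)=-0.0353; B=V−Δ·S=2.9245
Node (0,0) S=54.0000: V=(p*·0.5066+(1−p*)·4.0303)/1.05=1.7130; Δ=(0.5066−4.0303)/(68.5800−36.1800)=-0.1088; B=V−Δ·S=7.5859
Root portfolio cost Δ·54+B reproduces V0=1.7130.

(0,0): Delta=-0.1088 Bond=7.5859
(1,0): Delta=-0.3494 Bond=16.6717
(1,1): Delta=-0.0353 Bond=2.9245
(2,0): Delta=-1.0000 Bond=33.2762
(2,1): Delta=-0.1507 Bond=8.3748
(2,2): Delta=0.0000 Bond=0.0000
V0=1.7130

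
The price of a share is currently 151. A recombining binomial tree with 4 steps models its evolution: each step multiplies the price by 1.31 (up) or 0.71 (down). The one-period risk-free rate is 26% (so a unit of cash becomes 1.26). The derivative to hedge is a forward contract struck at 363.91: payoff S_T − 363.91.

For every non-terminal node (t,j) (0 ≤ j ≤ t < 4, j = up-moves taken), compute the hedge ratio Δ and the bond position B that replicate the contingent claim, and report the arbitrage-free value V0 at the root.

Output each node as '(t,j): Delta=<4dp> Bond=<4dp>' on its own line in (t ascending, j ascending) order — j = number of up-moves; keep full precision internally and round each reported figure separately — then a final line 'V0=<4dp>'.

The replicating-portfolio and risk-neutral prices coincide; use p* = (1.26−0.71)/(1.31−0.71) = 0.9167 for the latter.
At expiry t=4: V(4,0)=-325.5384, V(4,1)=-293.1116, V(4,2)=-233.2820, V(4,3)=-122.8922, V(4,4)=80.7849
(3,0): S=54.0446. Δ = (V_up−V_dn)/(S_up−S_dn) = (-293.1116−-325.5384)/(70.7984−38.3716) = 1.0000. V = [p*·-293.1116 + (1−p*)·-325.5384]/1.26 = -234.7729. B = V − Δ·S = -288.8175.
(3,1): S=99.7160. Δ = (V_up−V_dn)/(S_up−S_dn) = (-233.2820−-293.1116)/(130.6280−70.7984) = 1.0000. V = [p*·-233.2820 + (1−p*)·-293.1116]/1.26 = -189.1014. B = V − Δ·S = -288.8175.
(3,2): S=183.9831. Δ = (V_up−V_dn)/(S_up−S_dn) = (-122.8922−-233.2820)/(241.0178−130.6280) = 1.0000. V = [p*·-122.8922 + (1−p*)·-233.2820]/1.26 = -104.8344. B = V − Δ·S = -288.8175.
(3,3): S=339.4617. Δ = (V_up−V_dn)/(S_up−S_dn) = (80.7849−-122.8922)/(444.6949−241.0178) = 1.0000. V = [p*·80.7849 + (1−p*)·-122.8922]/1.26 = 50.6443. B = V − Δ·S = -288.8175.
(2,0): S=76.1191. Δ = (V_up−V_dn)/(S_up−S_dn) = (-189.1014−-234.7729)/(99.7160−54.0446) = 1.0000. V = [p*·-189.1014 + (1−p*)·-234.7729]/1.26 = -153.1011. B = V − Δ·S = -229.2202.
(2,1): S=140.4451. Δ = (V_up−V_dn)/(S_up−S_dn) = (-104.8344−-189.1014)/(183.9831−99.7160) = 1.0000. V = [p*·-104.8344 + (1−p*)·-189.1014]/1.26 = -88.7751. B = V − Δ·S = -229.2202.
(2,2): S=259.1311. Δ = (V_up−V_dn)/(S_up−S_dn) = (50.6443−-104.8344)/(339.4617−183.9831) = 1.0000. V = [p*·50.6443 + (1−p*)·-104.8344]/1.26 = 29.9109. B = V − Δ·S = -229.2202.
(1,0): S=107.2100. Δ = (V_up−V_dn)/(S_up−S_dn) = (-88.7751−-153.1011)/(140.4451−76.1191) = 1.0000. V = [p*·-88.7751 + (1−p*)·-153.1011]/1.26 = -74.7108. B = V − Δ·S = -181.9208.
(1,1): S=197.8100. Δ = (V_up−V_dn)/(S_up−S_dn) = (29.9109−-88.7751)/(259.1311−140.4451) = 1.0000. V = [p*·29.9109 + (1−p*)·-88.7751]/1.26 = 15.8892. B = V − Δ·S = -181.9208.
(0,0): S=151.0000. Δ = (V_up−V_dn)/(S_up−S_dn) = (15.8892−-74.7108)/(197.8100−107.2100) = 1.0000. V = [p*·15.8892 + (1−p*)·-74.7108]/1.26 = 6.6184. B = V − Δ·S = -144.3816.
Check: Δ(0,0)·S0 + B(0,0) = 6.6184 = V0.

(0,0): Delta=1.0000 Bond=-144.3816
(1,0): Delta=1.0000 Bond=-181.9208
(1,1): Delta=1.0000 Bond=-181.9208
(2,0): Delta=1.0000 Bond=-229.2202
(2,1): Delta=1.0000 Bond=-229.2202
(2,2): Delta=1.0000 Bond=-229.2202
(3,0): Delta=1.0000 Bond=-288.8175
(3,1): Delta=1.0000 Bond=-288.8175
(3,2): Delta=1.0000 Bond=-288.8175
(3,3): Delta=1.0000 Bond=-288.8175
V0=6.6184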